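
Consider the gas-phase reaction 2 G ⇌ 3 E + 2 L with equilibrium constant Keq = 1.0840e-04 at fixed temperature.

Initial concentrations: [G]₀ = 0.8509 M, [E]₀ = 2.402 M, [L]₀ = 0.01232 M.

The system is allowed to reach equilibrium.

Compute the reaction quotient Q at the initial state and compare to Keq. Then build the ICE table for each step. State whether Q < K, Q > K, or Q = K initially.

Q₀ = 0.002905 vs Keq = 1.0840e-04 ⇒ Q>K, reverse
Step 1:
                  G         E         L
  I          0.8509     2.402   0.01232
  C         0.00989  -0.01484  -0.00989
  E          0.8608     2.387   0.00243
  solve Keq expr → x = -0.004945; check Q = 1.0840e-04

Q₀ = 0.002905; Q > K (proceeds reverse)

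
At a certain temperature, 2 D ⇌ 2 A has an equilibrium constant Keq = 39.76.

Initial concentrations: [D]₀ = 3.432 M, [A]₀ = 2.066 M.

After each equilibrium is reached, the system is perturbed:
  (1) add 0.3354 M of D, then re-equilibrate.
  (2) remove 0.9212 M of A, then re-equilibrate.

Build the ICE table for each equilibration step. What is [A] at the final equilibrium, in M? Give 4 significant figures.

[A]_eq = 4.24 M

Q₀ = 0.3624 vs Keq = 39.76 ⇒ Q<K, forward
Step 1:
                    D           A
  I             3.432       2.066
  C            -2.679       2.679
  E            0.7526       4.745
  solve Keq expr → x = 1.34; check Q = 39.76
Then add 0.3354 M of D.
Step 2:
                    D           A
  I             1.088       4.745
  C           -0.2895      0.2895
  E            0.7985       5.035
  solve Keq expr → x = 0.1447; check Q = 39.76
Then remove 0.9212 M of A.
Step 3:
                    D           A
  I            0.7985       4.114
  C           -0.1261      0.1261
  E            0.6724        4.24
  solve Keq expr → x = 0.06305; check Q = 39.76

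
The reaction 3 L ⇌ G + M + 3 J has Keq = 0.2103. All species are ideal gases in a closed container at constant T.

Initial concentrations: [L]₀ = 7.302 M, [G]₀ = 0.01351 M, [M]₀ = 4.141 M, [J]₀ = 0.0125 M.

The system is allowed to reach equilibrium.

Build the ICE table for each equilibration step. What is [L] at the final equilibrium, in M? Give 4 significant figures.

Q₀ = 2.8065e-10 vs Keq = 0.2103 ⇒ Q<K, forward
Step 1:
                   L          G          M          J
  Initial      7.302    0.01351      4.141     0.0125
  Change      -2.063     0.6875     0.6875      2.063
  Equil        5.239      0.701      4.829      2.075
  solve Keq expr → x = 0.6875; check Q = 0.2103

[L]_eq = 5.239 M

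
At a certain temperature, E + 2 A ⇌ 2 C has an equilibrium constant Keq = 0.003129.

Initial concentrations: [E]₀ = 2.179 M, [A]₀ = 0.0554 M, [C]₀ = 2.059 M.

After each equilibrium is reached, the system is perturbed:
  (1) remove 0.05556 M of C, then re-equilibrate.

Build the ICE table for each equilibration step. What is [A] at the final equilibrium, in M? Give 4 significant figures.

Q₀ = 633.9 vs Keq = 0.003129 ⇒ Q>K, reverse
Step 1:
                  E         A         C
  Initial     2.179    0.0554     2.059
  Change     0.9345     1.869    -1.869
  Equil       3.114     1.924    0.1899
  solve Keq expr → x = -0.9345; check Q = 0.003129
Then remove 0.05556 M of C.
Step 2:
                  E         A         C
  Initial     3.114     1.924    0.1344
  Change   -0.02495  -0.04989   0.04989
  Equil       3.089     1.875    0.1843
  solve Keq expr → x = 0.02495; check Q = 0.003129

[A]_eq = 1.875 M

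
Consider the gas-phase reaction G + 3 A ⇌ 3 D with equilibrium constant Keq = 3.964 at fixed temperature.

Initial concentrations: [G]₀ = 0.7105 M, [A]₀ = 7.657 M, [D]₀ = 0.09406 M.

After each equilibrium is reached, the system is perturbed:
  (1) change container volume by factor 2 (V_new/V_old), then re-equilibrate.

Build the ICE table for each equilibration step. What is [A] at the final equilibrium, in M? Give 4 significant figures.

[A]_eq = 2.805 M

Q₀ = 2.6090e-06 vs Keq = 3.964 ⇒ Q<K, forward
Step 1:
                    G           A           D
  I            0.7105       7.657     0.09406
  C           -0.6954      -2.086       2.086
  E           0.01512       5.571        2.18
  solve Keq expr → x = 0.6954; check Q = 3.964
Then change container volume by factor 2 (V_new/V_old).
Step 2:
                    G           A           D
  I          0.007561       2.785        1.09
  C          0.006472     0.01941    -0.01941
  E           0.01403       2.805       1.071
  solve Keq expr → x = -0.006472; check Q = 3.964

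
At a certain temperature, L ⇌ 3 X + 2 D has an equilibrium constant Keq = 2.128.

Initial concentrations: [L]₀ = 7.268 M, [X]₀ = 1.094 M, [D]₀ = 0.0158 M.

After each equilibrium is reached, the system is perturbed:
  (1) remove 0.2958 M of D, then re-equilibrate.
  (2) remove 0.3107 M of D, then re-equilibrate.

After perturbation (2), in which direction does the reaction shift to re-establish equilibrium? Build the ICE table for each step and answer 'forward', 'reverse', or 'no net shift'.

Direction: forward

Q₀ = 4.4973e-05 vs Keq = 2.128 ⇒ Q<K, forward
Step 1:
                  L         X         D
  Initial     7.268     1.094    0.0158
  Change    -0.4711     1.413    0.9422
  Equil       6.797     2.507     0.958
  solve Keq expr → x = 0.4711; check Q = 2.128
Then remove 0.2958 M of D.
Step 2:
                  L         X         D
  Initial     6.797     2.507    0.6622
  Change   -0.08238    0.2471    0.1648
  Equil       6.715     2.754    0.8269
  solve Keq expr → x = 0.08238; check Q = 2.128
Then remove 0.3107 M of D.
Step 3:
                  L         X         D
  Initial     6.715     2.754    0.5162
  Change   -0.09568     0.287    0.1914
  Equil       6.619     3.041    0.7076
  solve Keq expr → x = 0.09568; check Q = 2.128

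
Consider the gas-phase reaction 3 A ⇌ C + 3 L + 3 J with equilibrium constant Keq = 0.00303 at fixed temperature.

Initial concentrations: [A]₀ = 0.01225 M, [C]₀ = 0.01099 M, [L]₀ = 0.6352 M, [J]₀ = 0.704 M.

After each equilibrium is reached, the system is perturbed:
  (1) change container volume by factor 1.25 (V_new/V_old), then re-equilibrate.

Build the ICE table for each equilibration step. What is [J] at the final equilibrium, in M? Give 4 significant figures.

[J]_eq = 0.5368 M

Q₀ = 534.6 vs Keq = 0.00303 ⇒ Q>K, reverse
Step 1:
                    A           C           L           J
  init        0.01225     0.01099      0.6352       0.704
  Δ           0.03296    -0.01099    -0.03296    -0.03296
  eq          0.04521  4.2413e-06      0.6022       0.671
  solve Keq expr → x = -0.01099; check Q = 0.00303
Then change container volume by factor 1.25 (V_new/V_old).
Step 2:
                    A           C           L           J
  init        0.03617  3.3931e-06      0.4818      0.5368
  Δ       -1.4638e-05  4.8793e-06  1.4638e-05  1.4638e-05
  eq          0.03615  8.2724e-06      0.4818      0.5368
  solve Keq expr → x = 4.8793e-06; check Q = 0.00303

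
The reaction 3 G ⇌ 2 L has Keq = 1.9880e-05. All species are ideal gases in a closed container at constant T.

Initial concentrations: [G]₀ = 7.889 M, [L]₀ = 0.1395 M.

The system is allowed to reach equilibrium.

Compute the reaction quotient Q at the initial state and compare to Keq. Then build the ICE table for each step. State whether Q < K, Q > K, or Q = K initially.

Q₀ = 3.9635e-05; Q > K (proceeds reverse)

Q₀ = 3.9635e-05 vs Keq = 1.9880e-05 ⇒ Q>K, reverse
Step 1:
                    G           L
  I             7.889      0.1395
  C           0.05938    -0.03959
  E             7.948     0.09991
  solve Keq expr → x = -0.01979; check Q = 1.9880e-05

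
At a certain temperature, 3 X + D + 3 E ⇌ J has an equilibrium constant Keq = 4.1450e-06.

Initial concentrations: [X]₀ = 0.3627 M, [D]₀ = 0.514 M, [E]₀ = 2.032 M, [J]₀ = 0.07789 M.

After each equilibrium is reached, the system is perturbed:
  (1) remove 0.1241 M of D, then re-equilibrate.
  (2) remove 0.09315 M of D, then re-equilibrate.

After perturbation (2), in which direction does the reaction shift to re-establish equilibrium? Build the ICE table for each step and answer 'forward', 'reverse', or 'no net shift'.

Q₀ = 0.3785 vs Keq = 4.1450e-06 ⇒ Q>K, reverse
Step 1:
                   X          D          E          J
  I           0.3627      0.514      2.032    0.07789
  C           0.2337    0.07788     0.2337   -0.07788
  E           0.5964     0.5919      2.266 6.0513e-06
  solve Keq expr → x = -0.07788; check Q = 4.1450e-06
Then remove 0.1241 M of D.
Step 2:
                   X          D          E          J
  I           0.5964     0.4678      2.266 6.0513e-06
  C       3.8059e-06 1.2686e-06 3.8059e-06 -1.2686e-06
  E           0.5964     0.4678      2.266 4.7827e-06
  solve Keq expr → x = -1.2686e-06; check Q = 4.1450e-06
Then remove 0.09315 M of D.
Step 3:
                   X          D          E          J
  I           0.5964     0.3746      2.266 4.7827e-06
  C       2.8569e-06 9.5229e-07 2.8569e-06 -9.5229e-07
  E           0.5964     0.3746      2.266 3.8304e-06
  solve Keq expr → x = -9.5229e-07; check Q = 4.1450e-06

Direction: reverse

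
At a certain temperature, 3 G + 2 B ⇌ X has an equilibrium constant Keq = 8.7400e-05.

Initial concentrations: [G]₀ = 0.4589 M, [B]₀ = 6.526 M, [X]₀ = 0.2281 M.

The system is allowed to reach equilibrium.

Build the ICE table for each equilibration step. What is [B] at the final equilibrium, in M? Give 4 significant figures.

[B]_eq = 6.97 M

Q₀ = 0.05542 vs Keq = 8.7400e-05 ⇒ Q>K, reverse
Step 1:
                   G          B          X
  I           0.4589      6.526     0.2281
  C           0.6662     0.4441    -0.2221
  E            1.125       6.97   0.006047
  solve Keq expr → x = -0.2221; check Q = 8.7400e-05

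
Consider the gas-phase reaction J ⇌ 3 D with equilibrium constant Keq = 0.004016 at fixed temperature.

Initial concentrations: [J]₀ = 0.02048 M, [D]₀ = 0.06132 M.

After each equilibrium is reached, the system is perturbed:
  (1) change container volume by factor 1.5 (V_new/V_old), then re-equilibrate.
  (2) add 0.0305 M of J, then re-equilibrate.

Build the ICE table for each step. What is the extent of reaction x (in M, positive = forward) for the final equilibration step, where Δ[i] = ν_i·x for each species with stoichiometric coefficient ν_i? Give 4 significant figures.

Q₀ = 0.01126 vs Keq = 0.004016 ⇒ Q>K, reverse
Step 1:
                    J           D
  init        0.02048     0.06132
  Δ          0.004875    -0.01462
  eq          0.02535      0.0467
  solve Keq expr → x = -0.004875; check Q = 0.004016
Then change container volume by factor 1.5 (V_new/V_old).
Step 2:
                    J           D
  init         0.0169     0.03113
  Δ         -0.002511    0.007533
  eq          0.01439     0.03866
  solve Keq expr → x = 0.002511; check Q = 0.004016
Then add 0.0305 M of J.
Step 3:
                    J           D
  init        0.04489     0.03866
  Δ         -0.005188     0.01556
  eq           0.0397     0.05423
  solve Keq expr → x = 0.005188; check Q = 0.004016

x = 0.005188 M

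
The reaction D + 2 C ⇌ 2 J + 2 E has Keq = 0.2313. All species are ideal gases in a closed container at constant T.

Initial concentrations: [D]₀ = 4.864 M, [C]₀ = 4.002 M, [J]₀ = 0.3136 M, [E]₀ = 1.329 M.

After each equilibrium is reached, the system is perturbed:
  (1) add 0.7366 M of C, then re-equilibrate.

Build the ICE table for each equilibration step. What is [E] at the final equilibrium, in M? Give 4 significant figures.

[E]_eq = 2.468 M

Q₀ = 0.00223 vs Keq = 0.2313 ⇒ Q<K, forward
Step 1:
                  D         C         J         E
  I           4.864     4.002    0.3136     1.329
  C         -0.4955    -0.991     0.991     0.991
  E           4.369     3.011     1.305      2.32
  solve Keq expr → x = 0.4955; check Q = 0.2313
Then add 0.7366 M of C.
Step 2:
                  D         C         J         E
  I           4.369     3.748     1.305      2.32
  C        -0.07425   -0.1485    0.1485    0.1485
  E           4.294     3.599     1.453     2.468
  solve Keq expr → x = 0.07425; check Q = 0.2313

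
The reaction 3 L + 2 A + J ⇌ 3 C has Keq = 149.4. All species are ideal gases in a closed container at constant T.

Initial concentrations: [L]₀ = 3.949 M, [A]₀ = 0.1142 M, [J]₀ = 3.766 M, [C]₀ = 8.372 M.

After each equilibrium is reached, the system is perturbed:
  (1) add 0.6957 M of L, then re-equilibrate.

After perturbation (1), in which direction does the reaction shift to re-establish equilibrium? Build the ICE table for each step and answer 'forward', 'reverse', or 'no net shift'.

Direction: forward

Q₀ = 194 vs Keq = 149.4 ⇒ Q>K, reverse
Step 1:
                  L         A         J         C
  init        3.949    0.1142     3.766     8.372
  Δ          0.0214   0.01427  0.007134   -0.0214
  eq           3.97    0.1285     3.773     8.351
  solve Keq expr → x = -0.007134; check Q = 149.4
Then add 0.6957 M of L.
Step 2:
                  L         A         J         C
  init        4.666    0.1285     3.773     8.351
  Δ        -0.03825   -0.0255  -0.01275   0.03825
  eq          4.628     0.103      3.76     8.389
  solve Keq expr → x = 0.01275; check Q = 149.4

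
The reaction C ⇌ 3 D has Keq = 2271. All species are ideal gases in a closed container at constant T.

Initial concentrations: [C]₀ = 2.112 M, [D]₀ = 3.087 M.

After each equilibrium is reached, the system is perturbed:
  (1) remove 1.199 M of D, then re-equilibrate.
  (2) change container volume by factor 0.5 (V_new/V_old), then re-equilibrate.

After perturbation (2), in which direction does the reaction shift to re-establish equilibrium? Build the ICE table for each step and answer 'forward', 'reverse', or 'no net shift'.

Q₀ = 13.93 vs Keq = 2271 ⇒ Q<K, forward
Step 1:
                  C         D
  init        2.112     3.087
  Δ          -1.833       5.5
  eq         0.2788     8.587
  solve Keq expr → x = 1.833; check Q = 2271
Then remove 1.199 M of D.
Step 2:
                  C         D
  init       0.2788     7.388
  Δ        -0.08273    0.2482
  eq          0.196     7.636
  solve Keq expr → x = 0.08273; check Q = 2271
Then change container volume by factor 0.5 (V_new/V_old).
Step 3:
                  C         D
  init       0.3921     15.27
  Δ          0.6494    -1.948
  eq          1.041     13.32
  solve Keq expr → x = -0.6494; check Q = 2271

Direction: reverse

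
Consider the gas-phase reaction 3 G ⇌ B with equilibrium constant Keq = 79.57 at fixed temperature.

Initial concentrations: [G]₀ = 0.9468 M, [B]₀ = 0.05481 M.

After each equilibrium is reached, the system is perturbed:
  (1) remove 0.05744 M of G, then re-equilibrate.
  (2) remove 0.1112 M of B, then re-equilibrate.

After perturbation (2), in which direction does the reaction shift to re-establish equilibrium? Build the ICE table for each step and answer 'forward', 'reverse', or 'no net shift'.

Q₀ = 0.06458 vs Keq = 79.57 ⇒ Q<K, forward
Step 1:
                   G          B
  Initial     0.9468    0.05481
  Change     -0.7882     0.2627
  Equil       0.1586     0.3175
  solve Keq expr → x = 0.2627; check Q = 79.57
Then remove 0.05744 M of G.
Step 2:
                   G          B
  Initial     0.1012     0.3175
  Change     0.05436   -0.01812
  Equil       0.1555     0.2994
  solve Keq expr → x = -0.01812; check Q = 79.57
Then remove 0.1112 M of B.
Step 3:
                   G          B
  Initial     0.1555     0.1882
  Change    -0.02069   0.006897
  Equil       0.1348     0.1951
  solve Keq expr → x = 0.006897; check Q = 79.57

Direction: forward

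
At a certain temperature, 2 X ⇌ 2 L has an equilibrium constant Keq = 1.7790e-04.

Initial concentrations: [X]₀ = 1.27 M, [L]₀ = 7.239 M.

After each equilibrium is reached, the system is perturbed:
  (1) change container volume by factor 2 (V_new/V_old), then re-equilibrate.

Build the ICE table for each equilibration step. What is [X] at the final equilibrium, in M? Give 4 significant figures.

[X]_eq = 4.199 M

Q₀ = 32.49 vs Keq = 1.7790e-04 ⇒ Q>K, reverse
Step 1:
                    X           L
  I              1.27       7.239
  C             7.127      -7.127
  E             8.397       0.112
  solve Keq expr → x = -3.564; check Q = 1.7790e-04
Then change container volume by factor 2 (V_new/V_old).
Step 2:
                    X           L
  I             4.199       0.056
  C                 0           0
  E             4.199       0.056
  solve Keq expr → x = 0; check Q = 1.7790e-04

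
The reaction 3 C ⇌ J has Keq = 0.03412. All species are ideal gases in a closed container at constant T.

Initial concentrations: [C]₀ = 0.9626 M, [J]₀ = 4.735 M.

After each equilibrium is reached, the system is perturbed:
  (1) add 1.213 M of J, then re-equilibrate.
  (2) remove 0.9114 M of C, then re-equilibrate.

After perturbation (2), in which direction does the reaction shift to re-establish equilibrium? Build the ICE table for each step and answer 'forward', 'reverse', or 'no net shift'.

Direction: reverse

Q₀ = 5.309 vs Keq = 0.03412 ⇒ Q>K, reverse
Step 1:
                   C          J
  I           0.9626      4.735
  C            3.717     -1.239
  E            4.679      3.496
  solve Keq expr → x = -1.239; check Q = 0.03412
Then add 1.213 M of J.
Step 2:
                   C          J
  I            4.679      4.709
  C           0.4349     -0.145
  E            5.114      4.564
  solve Keq expr → x = -0.145; check Q = 0.03412
Then remove 0.9114 M of C.
Step 3:
                   C          J
  I            4.203      4.564
  C           0.8087    -0.2696
  E            5.012      4.295
  solve Keq expr → x = -0.2696; check Q = 0.03412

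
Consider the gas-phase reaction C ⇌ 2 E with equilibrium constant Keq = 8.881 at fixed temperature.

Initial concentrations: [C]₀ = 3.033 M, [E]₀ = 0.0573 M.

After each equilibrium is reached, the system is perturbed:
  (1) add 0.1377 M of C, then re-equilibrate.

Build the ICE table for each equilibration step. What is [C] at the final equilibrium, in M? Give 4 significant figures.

Q₀ = 0.001083 vs Keq = 8.881 ⇒ Q<K, forward
Step 1:
                  C         E
  init        3.033    0.0573
  Δ          -1.695      3.39
  eq          1.338     3.447
  solve Keq expr → x = 1.695; check Q = 8.881
Then add 0.1377 M of C.
Step 2:
                  C         E
  init        1.476     3.447
  Δ        -0.05344    0.1069
  eq          1.422     3.554
  solve Keq expr → x = 0.05344; check Q = 8.881

[C]_eq = 1.422 M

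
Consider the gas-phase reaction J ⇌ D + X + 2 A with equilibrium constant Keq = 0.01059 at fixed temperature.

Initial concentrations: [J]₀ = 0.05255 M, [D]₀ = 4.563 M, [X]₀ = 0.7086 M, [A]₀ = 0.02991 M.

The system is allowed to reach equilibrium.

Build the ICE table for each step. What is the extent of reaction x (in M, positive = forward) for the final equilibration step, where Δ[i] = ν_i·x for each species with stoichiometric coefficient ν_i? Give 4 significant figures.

x = -0.007875 M

Q₀ = 0.05504 vs Keq = 0.01059 ⇒ Q>K, reverse
Step 1:
                  J         D         X         A
  init      0.05255     4.563    0.7086   0.02991
  Δ        0.007875 -0.007875 -0.007875  -0.01575
  eq        0.06043     4.555    0.7007   0.01416
  solve Keq expr → x = -0.007875; check Q = 0.01059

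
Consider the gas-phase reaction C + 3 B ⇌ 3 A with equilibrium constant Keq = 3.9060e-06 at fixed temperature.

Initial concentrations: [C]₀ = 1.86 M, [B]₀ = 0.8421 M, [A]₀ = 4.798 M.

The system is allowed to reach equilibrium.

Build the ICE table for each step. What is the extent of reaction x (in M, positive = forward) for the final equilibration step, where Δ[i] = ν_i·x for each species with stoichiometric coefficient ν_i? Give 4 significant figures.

x = -1.556 M

Q₀ = 99.44 vs Keq = 3.9060e-06 ⇒ Q>K, reverse
Step 1:
                   C          B          A
  Initial       1.86     0.8421      4.798
  Change       1.556      4.667     -4.667
  Equil        3.416      5.509     0.1307
  solve Keq expr → x = -1.556; check Q = 3.9060e-06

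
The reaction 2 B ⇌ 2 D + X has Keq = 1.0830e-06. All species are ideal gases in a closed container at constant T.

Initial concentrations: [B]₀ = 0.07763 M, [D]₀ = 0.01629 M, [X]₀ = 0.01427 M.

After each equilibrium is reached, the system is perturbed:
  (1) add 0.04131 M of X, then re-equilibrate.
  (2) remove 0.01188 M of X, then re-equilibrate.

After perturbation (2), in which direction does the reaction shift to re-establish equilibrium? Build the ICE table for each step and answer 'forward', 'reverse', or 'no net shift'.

Q₀ = 6.2836e-04 vs Keq = 1.0830e-06 ⇒ Q>K, reverse
Step 1:
                   B          D          X
  init       0.07763    0.01629    0.01427
  Δ          0.01511   -0.01511  -0.007556
  eq         0.09274   0.001178   0.006714
  solve Keq expr → x = -0.007556; check Q = 1.0830e-06
Then add 0.04131 M of X.
Step 2:
                   B          D          X
  init       0.09274   0.001178    0.04802
  Δ       7.3229e-04 -7.3229e-04 -3.6614e-04
  eq         0.09347 4.4559e-04    0.04766
  solve Keq expr → x = -3.6614e-04; check Q = 1.0830e-06
Then remove 0.01188 M of X.
Step 3:
                   B          D          X
  init       0.09347 4.4559e-04    0.03578
  Δ       -6.8067e-05 6.8067e-05 3.4034e-05
  eq         0.09341 5.1366e-04    0.03581
  solve Keq expr → x = 3.4034e-05; check Q = 1.0830e-06

Direction: forward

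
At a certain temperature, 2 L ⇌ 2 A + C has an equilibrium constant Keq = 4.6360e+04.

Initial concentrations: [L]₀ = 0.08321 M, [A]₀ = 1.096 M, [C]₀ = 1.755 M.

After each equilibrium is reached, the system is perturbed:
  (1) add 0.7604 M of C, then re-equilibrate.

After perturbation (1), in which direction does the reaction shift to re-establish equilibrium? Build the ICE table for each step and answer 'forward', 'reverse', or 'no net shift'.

Q₀ = 304.5 vs Keq = 4.6360e+04 ⇒ Q<K, forward
Step 1:
                   L          A          C
  I          0.08321      1.096      1.755
  C         -0.07592    0.07592    0.03796
  E         0.007288      1.172      1.793
  solve Keq expr → x = 0.03796; check Q = 4.6360e+04
Then add 0.7604 M of C.
Step 2:
                   L          A          C
  I         0.007288      1.172      2.553
  C         0.001398  -0.001398 -6.9882e-04
  E         0.008686      1.171      2.553
  solve Keq expr → x = -6.9882e-04; check Q = 4.6360e+04

Direction: reverse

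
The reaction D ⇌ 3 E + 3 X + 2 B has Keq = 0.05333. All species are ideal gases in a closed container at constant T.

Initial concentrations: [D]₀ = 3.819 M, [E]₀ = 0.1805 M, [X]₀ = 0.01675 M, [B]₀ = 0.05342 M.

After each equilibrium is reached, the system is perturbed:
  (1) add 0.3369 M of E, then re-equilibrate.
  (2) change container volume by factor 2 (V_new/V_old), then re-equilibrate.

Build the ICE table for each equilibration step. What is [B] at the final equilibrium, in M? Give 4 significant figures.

Q₀ = 2.0651e-11 vs Keq = 0.05333 ⇒ Q<K, forward
Step 1:
                    D           E           X           B
  Initial       3.819      0.1805     0.01675     0.05342
  Change      -0.2692      0.8076      0.8076      0.5384
  Equil          3.55      0.9881      0.8244      0.5918
  solve Keq expr → x = 0.2692; check Q = 0.05333
Then add 0.3369 M of E.
Step 2:
                    D           E           X           B
  Initial        3.55       1.325      0.8244      0.5918
  Change      0.03364     -0.1009     -0.1009    -0.06727
  Equil         3.583       1.224      0.7235      0.5246
  solve Keq expr → x = -0.03364; check Q = 0.05333
Then change container volume by factor 2 (V_new/V_old).
Step 3:
                    D           E           X           B
  Initial       1.792      0.6121      0.3617      0.2623
  Change      -0.1208      0.3623      0.3623      0.2415
  Equil         1.671      0.9743       0.724      0.5038
  solve Keq expr → x = 0.1208; check Q = 0.05333

[B]_eq = 0.5038 M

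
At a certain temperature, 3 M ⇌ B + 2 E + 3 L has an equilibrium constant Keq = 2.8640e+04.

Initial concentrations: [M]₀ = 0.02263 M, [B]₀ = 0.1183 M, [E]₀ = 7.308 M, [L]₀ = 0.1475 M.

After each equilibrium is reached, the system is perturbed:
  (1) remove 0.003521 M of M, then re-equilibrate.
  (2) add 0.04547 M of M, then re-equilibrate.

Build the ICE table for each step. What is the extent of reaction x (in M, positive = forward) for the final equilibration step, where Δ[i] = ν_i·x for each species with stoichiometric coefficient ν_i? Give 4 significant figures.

x = 0.01413 M

Q₀ = 1749 vs Keq = 2.8640e+04 ⇒ Q<K, forward
Step 1:
                   M          B          E          L
  I          0.02263     0.1183      7.308     0.1475
  C         -0.01282   0.004273   0.008547    0.01282
  E          0.00981     0.1226      7.317     0.1603
  solve Keq expr → x = 0.004273; check Q = 2.8640e+04
Then remove 0.003521 M of M.
Step 2:
                   M          B          E          L
  I         0.006289     0.1226      7.317     0.1603
  C         0.003289  -0.001096  -0.002193  -0.003289
  E         0.009578     0.1215      7.314      0.157
  solve Keq expr → x = -0.001096; check Q = 2.8640e+04
Then add 0.04547 M of M.
Step 3:
                   M          B          E          L
  I          0.05505     0.1215      7.314      0.157
  C          -0.0424    0.01413    0.02826     0.0424
  E          0.01265     0.1356      7.343     0.1994
  solve Keq expr → x = 0.01413; check Q = 2.8640e+04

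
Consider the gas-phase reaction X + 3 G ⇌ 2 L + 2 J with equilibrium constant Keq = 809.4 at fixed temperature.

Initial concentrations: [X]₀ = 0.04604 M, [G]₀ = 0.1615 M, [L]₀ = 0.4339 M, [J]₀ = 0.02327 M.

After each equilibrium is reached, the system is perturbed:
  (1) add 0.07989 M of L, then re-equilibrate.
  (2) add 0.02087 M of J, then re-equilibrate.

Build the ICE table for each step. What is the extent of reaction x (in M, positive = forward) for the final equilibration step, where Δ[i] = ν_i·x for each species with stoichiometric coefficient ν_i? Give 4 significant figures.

Q₀ = 0.5257 vs Keq = 809.4 ⇒ Q<K, forward
Step 1:
                    X           G           L           J
  I           0.04604      0.1615      0.4339     0.02327
  C          -0.03392     -0.1018     0.06785     0.06785
  E           0.01212     0.05973      0.5017     0.09112
  solve Keq expr → x = 0.03392; check Q = 809.4
Then add 0.07989 M of L.
Step 2:
                    X           G           L           J
  I           0.01212     0.05973      0.5816     0.09112
  C          0.001066    0.003198   -0.002132   -0.002132
  E           0.01318     0.06293      0.5795     0.08898
  solve Keq expr → x = -0.001066; check Q = 809.4
Then add 0.02087 M of J.
Step 3:
                    X           G           L           J
  I           0.01318     0.06293      0.5795      0.1099
  C          0.001666    0.004998   -0.003332   -0.003332
  E           0.01485     0.06793      0.5762      0.1065
  solve Keq expr → x = -0.001666; check Q = 809.4

x = -0.001666 M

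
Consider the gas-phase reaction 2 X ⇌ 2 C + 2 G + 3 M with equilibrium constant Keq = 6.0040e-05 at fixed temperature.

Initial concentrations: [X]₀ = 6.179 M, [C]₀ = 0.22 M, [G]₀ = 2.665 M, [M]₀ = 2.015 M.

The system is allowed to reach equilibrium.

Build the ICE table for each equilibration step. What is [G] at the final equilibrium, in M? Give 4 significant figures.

[G]_eq = 2.454 M

Q₀ = 0.07366 vs Keq = 6.0040e-05 ⇒ Q>K, reverse
Step 1:
                   X          C          G          M
  I            6.179       0.22      2.665      2.015
  C           0.2109    -0.2109    -0.2109    -0.3163
  E             6.39   0.009113      2.454      1.699
  solve Keq expr → x = -0.1054; check Q = 6.0040e-05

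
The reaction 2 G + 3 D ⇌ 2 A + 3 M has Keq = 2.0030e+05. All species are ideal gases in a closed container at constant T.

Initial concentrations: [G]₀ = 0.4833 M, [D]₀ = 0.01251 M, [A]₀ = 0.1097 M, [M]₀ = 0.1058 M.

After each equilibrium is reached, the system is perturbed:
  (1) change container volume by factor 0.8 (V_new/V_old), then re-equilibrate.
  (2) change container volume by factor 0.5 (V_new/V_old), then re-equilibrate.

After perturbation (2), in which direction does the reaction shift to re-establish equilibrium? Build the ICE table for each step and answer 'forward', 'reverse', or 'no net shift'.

Direction: no net shift

Q₀ = 31.16 vs Keq = 2.0030e+05 ⇒ Q<K, forward
Step 1:
                   G          D          A          M
  init        0.4833    0.01251     0.1097     0.1058
  Δ        -0.007813   -0.01172   0.007813    0.01172
  eq          0.4755 7.9100e-04     0.1175     0.1175
  solve Keq expr → x = 0.003906; check Q = 2.0030e+05
Then change container volume by factor 0.8 (V_new/V_old).
Step 2:
                   G          D          A          M
  init        0.5944 9.8875e-04     0.1469     0.1469
  Δ                0          0          0          0
  eq          0.5944 9.8875e-04     0.1469     0.1469
  solve Keq expr → x = 0; check Q = 2.0030e+05
Then change container volume by factor 0.5 (V_new/V_old).
Step 3:
                   G          D          A          M
  init         1.189   0.001978     0.2938     0.2938
  Δ                0          0          0          0
  eq           1.189   0.001978     0.2938     0.2938
  solve Keq expr → x = 0; check Q = 2.0030e+05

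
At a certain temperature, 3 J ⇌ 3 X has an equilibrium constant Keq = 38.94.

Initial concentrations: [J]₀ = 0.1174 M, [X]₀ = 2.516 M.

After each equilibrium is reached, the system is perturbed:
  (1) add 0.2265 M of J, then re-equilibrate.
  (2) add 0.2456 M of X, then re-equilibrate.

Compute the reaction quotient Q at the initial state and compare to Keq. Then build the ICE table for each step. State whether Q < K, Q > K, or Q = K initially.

Q₀ = 9843; Q > K (proceeds reverse)

Q₀ = 9843 vs Keq = 38.94 ⇒ Q>K, reverse
Step 1:
                   J          X
  init        0.1174      2.516
  Δ           0.4825    -0.4825
  eq          0.5999      2.033
  solve Keq expr → x = -0.1608; check Q = 38.94
Then add 0.2265 M of J.
Step 2:
                   J          X
  init        0.8264      2.033
  Δ          -0.1749     0.1749
  eq          0.6515      2.208
  solve Keq expr → x = 0.0583; check Q = 38.94
Then add 0.2456 M of X.
Step 3:
                   J          X
  init        0.6515      2.454
  Δ          0.05595   -0.05595
  eq          0.7075      2.398
  solve Keq expr → x = -0.01865; check Q = 38.94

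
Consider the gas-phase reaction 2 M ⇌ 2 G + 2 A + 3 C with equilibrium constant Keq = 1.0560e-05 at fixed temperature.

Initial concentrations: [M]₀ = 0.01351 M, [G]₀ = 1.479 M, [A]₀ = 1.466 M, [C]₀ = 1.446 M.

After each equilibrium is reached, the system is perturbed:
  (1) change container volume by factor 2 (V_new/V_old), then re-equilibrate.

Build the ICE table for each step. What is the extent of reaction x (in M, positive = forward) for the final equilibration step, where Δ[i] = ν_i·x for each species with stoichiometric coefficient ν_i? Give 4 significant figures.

x = 0.01351 M

Q₀ = 7.7875e+04 vs Keq = 1.0560e-05 ⇒ Q>K, reverse
Step 1:
                  M         G         A         C
  I         0.01351     1.479     1.466     1.446
  C           0.932    -0.932    -0.932    -1.398
  E          0.9455     0.547     0.534   0.04801
  solve Keq expr → x = -0.466; check Q = 1.0560e-05
Then change container volume by factor 2 (V_new/V_old).
Step 2:
                  M         G         A         C
  I          0.4728    0.2735     0.267     0.024
  C        -0.02702   0.02702   0.02702   0.04053
  E          0.4457    0.3005     0.294   0.06453
  solve Keq expr → x = 0.01351; check Q = 1.0560e-05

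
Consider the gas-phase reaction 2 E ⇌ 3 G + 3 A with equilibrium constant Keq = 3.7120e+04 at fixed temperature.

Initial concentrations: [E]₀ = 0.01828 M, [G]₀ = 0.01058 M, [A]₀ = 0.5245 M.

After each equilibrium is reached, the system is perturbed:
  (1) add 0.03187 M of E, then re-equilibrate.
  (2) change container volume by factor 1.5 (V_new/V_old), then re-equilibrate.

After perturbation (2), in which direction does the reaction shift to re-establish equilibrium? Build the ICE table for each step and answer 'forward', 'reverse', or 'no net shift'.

Q₀ = 5.1138e-04 vs Keq = 3.7120e+04 ⇒ Q<K, forward
Step 1:
                  E         G         A
  I         0.01828   0.01058    0.5245
  C        -0.01826    0.0274    0.0274
  E       1.5749e-05   0.03798    0.5519
  solve Keq expr → x = 0.009132; check Q = 3.7120e+04
Then add 0.03187 M of E.
Step 2:
                  E         G         A
  I         0.03189   0.03798    0.5519
  C        -0.03183   0.04774   0.04774
  E       6.0479e-05   0.08571    0.5996
  solve Keq expr → x = 0.01591; check Q = 3.7120e+04
Then change container volume by factor 1.5 (V_new/V_old).
Step 3:
                  E         G         A
  I       4.0319e-05   0.05714    0.3998
  C       -2.2382e-05 3.3572e-05 3.3572e-05
  E       1.7938e-05   0.05718    0.3998
  solve Keq expr → x = 1.1191e-05; check Q = 3.7120e+04

Direction: forward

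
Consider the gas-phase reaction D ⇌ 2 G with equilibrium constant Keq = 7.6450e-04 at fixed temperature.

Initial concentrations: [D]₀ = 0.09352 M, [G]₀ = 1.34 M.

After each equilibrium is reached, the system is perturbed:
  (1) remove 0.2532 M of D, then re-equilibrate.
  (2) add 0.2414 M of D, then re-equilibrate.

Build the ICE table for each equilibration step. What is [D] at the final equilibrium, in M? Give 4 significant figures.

Q₀ = 19.2 vs Keq = 7.6450e-04 ⇒ Q>K, reverse
Step 1:
                   D          G
  init       0.09352       1.34
  Δ            0.658     -1.316
  eq          0.7515    0.02397
  solve Keq expr → x = -0.658; check Q = 7.6450e-04
Then remove 0.2532 M of D.
Step 2:
                   D          G
  init        0.4983    0.02397
  Δ         0.002204  -0.004408
  eq          0.5005    0.01956
  solve Keq expr → x = -0.002204; check Q = 7.6450e-04
Then add 0.2414 M of D.
Step 3:
                   D          G
  init        0.7419    0.01956
  Δ         -0.00211   0.004221
  eq          0.7398    0.02378
  solve Keq expr → x = 0.00211; check Q = 7.6450e-04

[D]_eq = 0.7398 M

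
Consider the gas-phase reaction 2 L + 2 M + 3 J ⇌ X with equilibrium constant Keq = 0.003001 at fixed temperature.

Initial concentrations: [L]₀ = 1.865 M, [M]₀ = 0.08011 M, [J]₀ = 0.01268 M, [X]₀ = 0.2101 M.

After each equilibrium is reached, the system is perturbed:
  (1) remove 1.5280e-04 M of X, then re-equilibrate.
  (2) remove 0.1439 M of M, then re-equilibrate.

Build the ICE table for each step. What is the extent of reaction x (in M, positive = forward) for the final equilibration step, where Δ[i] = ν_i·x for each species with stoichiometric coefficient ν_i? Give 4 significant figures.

x = -4.9454e-04 M

Q₀ = 4.6168e+06 vs Keq = 0.003001 ⇒ Q>K, reverse
Step 1:
                  L         M         J         X
  init        1.865   0.08011   0.01268    0.2101
  Δ          0.4182    0.4182    0.6272   -0.2091
  eq          2.283    0.4983    0.6399  0.001018
  solve Keq expr → x = -0.2091; check Q = 0.003001
Then remove 1.5280e-04 M of X.
Step 2:
                  L         M         J         X
  init        2.283    0.4983    0.6399 8.6501e-04
  Δ       -2.9837e-04 -2.9837e-04 -4.4755e-04 1.4918e-04
  eq          2.283     0.498    0.6395  0.001014
  solve Keq expr → x = 1.4918e-04; check Q = 0.003001
Then remove 0.1439 M of M.
Step 3:
                  L         M         J         X
  init        2.283    0.3541    0.6395  0.001014
  Δ       9.8908e-04 9.8908e-04  0.001484 -4.9454e-04
  eq          2.284    0.3551     0.641 5.1966e-04
  solve Keq expr → x = -4.9454e-04; check Q = 0.003001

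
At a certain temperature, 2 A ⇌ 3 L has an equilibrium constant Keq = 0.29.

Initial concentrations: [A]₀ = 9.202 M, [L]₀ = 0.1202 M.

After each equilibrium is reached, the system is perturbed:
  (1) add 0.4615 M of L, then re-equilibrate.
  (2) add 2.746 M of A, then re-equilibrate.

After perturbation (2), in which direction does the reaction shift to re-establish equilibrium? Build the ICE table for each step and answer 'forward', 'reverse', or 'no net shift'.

Q₀ = 2.0509e-05 vs Keq = 0.29 ⇒ Q<K, forward
Step 1:
                  A         L
  init        9.202    0.1202
  Δ          -1.623     2.434
  eq          7.579     2.554
  solve Keq expr → x = 0.8113; check Q = 0.29
Then add 0.4615 M of L.
Step 2:
                  A         L
  init        7.579     3.016
  Δ          0.2678   -0.4017
  eq          7.847     2.614
  solve Keq expr → x = -0.1339; check Q = 0.29
Then add 2.746 M of A.
Step 3:
                  A         L
  init        10.59     2.614
  Δ         -0.3401    0.5101
  eq          10.25     3.124
  solve Keq expr → x = 0.17; check Q = 0.29

Direction: forward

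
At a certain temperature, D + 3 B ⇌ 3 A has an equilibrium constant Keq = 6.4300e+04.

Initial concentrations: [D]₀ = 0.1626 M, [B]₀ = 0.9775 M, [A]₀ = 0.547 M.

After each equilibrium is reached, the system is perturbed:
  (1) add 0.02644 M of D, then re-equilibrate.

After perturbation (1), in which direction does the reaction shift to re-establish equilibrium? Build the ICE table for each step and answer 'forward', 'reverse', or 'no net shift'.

Q₀ = 1.078 vs Keq = 6.4300e+04 ⇒ Q<K, forward
Step 1:
                   D          B          A
  init        0.1626     0.9775      0.547
  Δ          -0.1625    -0.4874     0.4874
  eq      1.4617e-04     0.4901      1.034
  solve Keq expr → x = 0.1625; check Q = 6.4300e+04
Then add 0.02644 M of D.
Step 2:
                   D          B          A
  init       0.02659     0.4901      1.034
  Δ         -0.02628   -0.07883    0.07883
  eq      3.0833e-04     0.4113      1.113
  solve Keq expr → x = 0.02628; check Q = 6.4300e+04

Direction: forward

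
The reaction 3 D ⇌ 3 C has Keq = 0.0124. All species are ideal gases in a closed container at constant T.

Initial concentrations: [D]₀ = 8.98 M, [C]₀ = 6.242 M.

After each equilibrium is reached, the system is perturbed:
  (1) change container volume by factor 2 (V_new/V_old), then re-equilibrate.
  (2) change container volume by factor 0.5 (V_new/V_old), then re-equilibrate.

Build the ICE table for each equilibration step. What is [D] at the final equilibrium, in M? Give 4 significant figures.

Q₀ = 0.3358 vs Keq = 0.0124 ⇒ Q>K, reverse
Step 1:
                  D         C
  Initial      8.98     6.242
  Change      3.381    -3.381
  Equil       12.36     2.861
  solve Keq expr → x = -1.127; check Q = 0.0124
Then change container volume by factor 2 (V_new/V_old).
Step 2:
                  D         C
  Initial      6.18     1.431
  Change          0         0
  Equil        6.18     1.431
  solve Keq expr → x = 0; check Q = 0.0124
Then change container volume by factor 0.5 (V_new/V_old).
Step 3:
                  D         C
  Initial     12.36     2.861
  Change          0         0
  Equil       12.36     2.861
  solve Keq expr → x = 0; check Q = 0.0124

[D]_eq = 12.36 M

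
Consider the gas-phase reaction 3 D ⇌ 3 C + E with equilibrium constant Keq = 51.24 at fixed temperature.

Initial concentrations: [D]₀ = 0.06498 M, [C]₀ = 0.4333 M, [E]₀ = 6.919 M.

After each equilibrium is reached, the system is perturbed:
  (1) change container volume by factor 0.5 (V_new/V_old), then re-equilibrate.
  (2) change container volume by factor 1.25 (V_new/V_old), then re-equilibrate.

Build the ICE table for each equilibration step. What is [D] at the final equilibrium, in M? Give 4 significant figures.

Q₀ = 2051 vs Keq = 51.24 ⇒ Q>K, reverse
Step 1:
                  D         C         E
  init      0.06498    0.4333     6.919
  Δ          0.1038   -0.1038   -0.0346
  eq         0.1688    0.3295     6.884
  solve Keq expr → x = -0.0346; check Q = 51.24
Then change container volume by factor 0.5 (V_new/V_old).
Step 2:
                  D         C         E
  init       0.3375     0.659     13.77
  Δ         0.05322  -0.05322  -0.01774
  eq         0.3908    0.6058     13.75
  solve Keq expr → x = -0.01774; check Q = 51.24
Then change container volume by factor 1.25 (V_new/V_old).
Step 3:
                  D         C         E
  init       0.3126    0.4846        11
  Δ        -0.01399   0.01399  0.004663
  eq         0.2986    0.4986     11.01
  solve Keq expr → x = 0.004663; check Q = 51.24

[D]_eq = 0.2986 M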